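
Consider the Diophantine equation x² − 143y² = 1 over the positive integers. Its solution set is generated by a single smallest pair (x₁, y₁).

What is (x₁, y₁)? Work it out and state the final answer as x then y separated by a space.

d=143: √d = [11; 1,22] (ℓ=2, even), read p_1/q_1
step 0: (11, 1)  from 11·(1,0) + (0,1)
step 1: (12, 1)  from 1·(11,1) + (1,0)
(x₁, y₁) = (12, 1);  12² − 143·1² = 1 ✓

12 1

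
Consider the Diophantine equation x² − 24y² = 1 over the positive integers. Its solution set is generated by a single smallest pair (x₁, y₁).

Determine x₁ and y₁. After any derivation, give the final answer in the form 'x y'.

5 1

√24 → a₀=4, period (1,8); ℓ=2 even so k=1
step 0: (4, 1)  from 4·(1,0) + (0,1)
step 1: (5, 1)  from 1·(4,1) + (1,0)
(x₁, y₁) = (5, 1);  5² − 24·1² = 1 ✓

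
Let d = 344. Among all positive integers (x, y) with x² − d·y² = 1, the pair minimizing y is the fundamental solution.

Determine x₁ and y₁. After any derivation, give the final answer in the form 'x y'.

10405 561

√344 → a₀=18, period (1,1,4,1,3,1,4,1,1,36); ℓ=10 even so k=9
a_0=18:  p_0=18·1+0=18,  q_0=18·0+1=1
…
a_2=1:  p_2=1·19+18=37,  q_2=1·1+1=2
…
a_4=1:  p_4=1·167+37=204,  q_4=1·9+2=11
a_5=3:  p_5=3·204+167=779,  q_5=3·11+9=42
a_6=1:  p_6=1·779+204=983,  q_6=1·42+11=53
…
a_8=1:  p_8=1·4711+983=5694,  q_8=1·254+53=307
a_9=1:  p_9=1·5694+4711=10405,  q_9=1·307+254=561
(x₁, y₁) = (10405, 561);  10405² − 344·561² = 1 ✓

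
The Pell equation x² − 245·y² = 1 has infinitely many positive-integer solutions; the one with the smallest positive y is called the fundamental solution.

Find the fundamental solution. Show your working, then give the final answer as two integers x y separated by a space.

51841 3312

√245 → a₀=15, period (1,1,1,7,6,7,1,1,1,30); ℓ=10 even so k=9
a_0=15:  p_0=15·1+0=15,  q_0=15·0+1=1
a_1=1:  p_1=1·15+1=16,  q_1=1·1+0=1
a_2=1:  p_2=1·16+15=31,  q_2=1·1+1=2
a_3=1:  p_3=1·31+16=47,  q_3=1·2+1=3
a_4=7:  p_4=7·47+31=360,  q_4=7·3+2=23
a_5=6:  p_5=6·360+47=2207,  q_5=6·23+3=141
a_6=7:  p_6=7·2207+360=15809,  q_6=7·141+23=1010
a_7=1:  p_7=1·15809+2207=18016,  q_7=1·1010+141=1151
a_8=1:  p_8=1·18016+15809=33825,  q_8=1·1151+1010=2161
a_9=1:  p_9=1·33825+18016=51841,  q_9=1·2161+1151=3312
fundamental: x₁=51841, y₁=3312  (since 2687489281 − 245·10969344 = 1)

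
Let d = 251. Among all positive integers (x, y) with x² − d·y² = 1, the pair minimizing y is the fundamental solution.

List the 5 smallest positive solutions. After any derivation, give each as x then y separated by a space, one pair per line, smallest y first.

3674890 231957
27009633024199 1704832919460
198514860608593651330 12530146894788486843
1459040552203802437039183201 92093823044376819996025080
10723627069776264560841239313394450 676869338735087333923490423995557

d=251: √d = [15; 1,5,2,1,2,…,5,1,30] (ℓ=14, even), read p_13/q_13
i=0: a=15 ⇒ p=15, q=1
…
i=3: a=2 ⇒ p=206, q=13
…
i=5: a=2 ⇒ p=808, q=51
…
i=8: a=2 ⇒ p=61043, q=3853
i=9: a=2 ⇒ p=151649, q=9572
…
i=12: a=5 ⇒ p=3097857, q=195535
i=13: a=1 ⇒ p=3674890, q=231957
→ (3674890, 231957).  Check: 3674890²=13504816512100, 251·231957²=13504816512099, difference 1.
(3674890+231957√251)^2 = 27009633024199 + 1704832919460√251
(3674890+231957√251)^3 = 198514860608593651330 + 12530146894788486843√251
(3674890+231957√251)^4 = 1459040552203802437039183201 + 92093823044376819996025080√251
(3674890+231957√251)^5 = 10723627069776264560841239313394450 + 676869338735087333923490423995557√251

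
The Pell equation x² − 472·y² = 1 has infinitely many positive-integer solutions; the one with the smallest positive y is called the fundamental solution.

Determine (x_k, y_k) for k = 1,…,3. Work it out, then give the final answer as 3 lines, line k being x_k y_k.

[21; 1,2,1,1,1,…,2,1,42] for √472; ℓ=14 ⇒ convergent index 13
i=0: a=21 ⇒ p=21, q=1
…
i=3: a=1 ⇒ p=87, q=4
…
i=5: a=1 ⇒ p=239, q=11
…
i=7: a=5 ⇒ p=5779, q=266
…
i=9: a=1 ⇒ p=30003, q=1381
…
i=11: a=1 ⇒ p=84230, q=3877
i=12: a=2 ⇒ p=222687, q=10250
i=13: a=1 ⇒ p=306917, q=14127
fundamental: x₁=306917, y₁=14127  (since 94198044889 − 472·199572129 = 1)
n=2: (306917,14127)∘(306917,14127) = (306917·306917+472·14127·14127, 306917·14127+14127·306917) = (188396089777,8671632918)
n=3: (188396089777,8671632918)∘(306917,14127) = (306917·188396089777+472·14127·8671632918, 306917·8671632918+14127·188396089777) = (115643925371868101,5322943120573485)

306917 14127
188396089777 8671632918
115643925371868101 5322943120573485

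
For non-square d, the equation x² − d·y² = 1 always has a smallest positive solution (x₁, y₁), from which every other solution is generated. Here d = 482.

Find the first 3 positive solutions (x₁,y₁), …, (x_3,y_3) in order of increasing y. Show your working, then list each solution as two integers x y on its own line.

483 22
466577 21252
450712899 20529410

√482 = [21; 1,20,1,42, …], period ℓ=4 (even) → k=3
step 0: (21, 1)  from 21·(1,0) + (0,1)
step 1: (22, 1)  from 1·(21,1) + (1,0)
step 2: (461, 21)  from 20·(22,1) + (21,1)
step 3: (483, 22)  from 1·(461,21) + (22,1)
→ (483, 22).  Check: 483²=233289, 482·22²=233288, difference 1.
(483+22√482)^2 = 466577 + 21252√482
(483+22√482)^3 = 450712899 + 20529410√482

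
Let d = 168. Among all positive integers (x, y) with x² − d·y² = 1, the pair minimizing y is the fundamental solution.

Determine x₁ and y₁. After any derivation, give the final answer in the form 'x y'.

√168 → a₀=12, period (1,24); ℓ=2 even so k=1
i=0: a=12 ⇒ p=12, q=1
i=1: a=1 ⇒ p=13, q=1
fundamental: x₁=13, y₁=1  (since 169 − 168·1 = 1)

13 1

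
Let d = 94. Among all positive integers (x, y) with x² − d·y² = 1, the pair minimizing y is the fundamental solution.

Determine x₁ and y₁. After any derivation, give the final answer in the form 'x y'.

2143295 221064

d=94: √d = [9; 1,2,3,1,1,…,2,1,18] (ℓ=16, even), read p_15/q_15
a_0=9:  p_0=9·1+0=9,  q_0=9·0+1=1
…
a_2=2:  p_2=2·10+9=29,  q_2=2·1+1=3
a_3=3:  p_3=3·29+10=97,  q_3=3·3+1=10
a_4=1:  p_4=1·97+29=126,  q_4=1·10+3=13
a_5=1:  p_5=1·126+97=223,  q_5=1·13+10=23
a_6=5:  p_6=5·223+126=1241,  q_6=5·23+13=128
…
a_8=8:  p_8=8·1464+1241=12953,  q_8=8·151+128=1336
…
a_10=5:  p_10=5·14417+12953=85038,  q_10=5·1487+1336=8771
a_11=1:  p_11=1·85038+14417=99455,  q_11=1·8771+1487=10258
a_12=1:  p_12=1·99455+85038=184493,  q_12=1·10258+8771=19029
a_13=3:  p_13=3·184493+99455=652934,  q_13=3·19029+10258=67345
a_14=2:  p_14=2·652934+184493=1490361,  q_14=2·67345+19029=153719
a_15=1:  p_15=1·1490361+652934=2143295,  q_15=1·153719+67345=221064
→ (2143295, 221064).  Check: 2143295²=4593713457025, 94·221064²=4593713457024, difference 1.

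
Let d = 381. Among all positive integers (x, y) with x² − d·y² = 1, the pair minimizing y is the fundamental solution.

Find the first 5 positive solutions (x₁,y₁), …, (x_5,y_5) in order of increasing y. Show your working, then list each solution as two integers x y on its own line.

√381 → a₀=19, period (1,1,12,1,1,38); ℓ=6 even so k=5
a_0=19:  p_0=19·1+0=19,  q_0=19·0+1=1
…
a_3=12:  p_3=12·39+20=488,  q_3=12·2+1=25
a_4=1:  p_4=1·488+39=527,  q_4=1·25+2=27
a_5=1:  p_5=1·527+488=1015,  q_5=1·27+25=52
(x₁, y₁) = (1015, 52);  1015² − 381·52² = 1 ✓
(1015+52√381)^2 = 2060449 + 105560√381
(1015+52√381)^3 = 4182710455 + 214286748√381
(1015+52√381)^4 = 8490900163201 + 435001992880√381
(1015+52√381)^5 = 17236523148587575 + 883053831259652√381

1015 52
2060449 105560
4182710455 214286748
8490900163201 435001992880
17236523148587575 883053831259652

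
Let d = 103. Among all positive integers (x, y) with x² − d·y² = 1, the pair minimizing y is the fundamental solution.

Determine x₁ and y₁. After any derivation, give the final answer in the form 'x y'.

227528 22419

√103 = [10; 6,1,2,1,1,9,1,1,2,1,6,20, …], period ℓ=12 (even) → k=11
a_0=10:  p_0=10·1+0=10,  q_0=10·0+1=1
a_1=6:  p_1=6·10+1=61,  q_1=6·1+0=6
a_2=1:  p_2=1·61+10=71,  q_2=1·6+1=7
…
a_4=1:  p_4=1·203+71=274,  q_4=1·20+7=27
…
a_7=1:  p_7=1·4567+477=5044,  q_7=1·450+47=497
a_8=1:  p_8=1·5044+4567=9611,  q_8=1·497+450=947
a_9=2:  p_9=2·9611+5044=24266,  q_9=2·947+497=2391
a_10=1:  p_10=1·24266+9611=33877,  q_10=1·2391+947=3338
a_11=6:  p_11=6·33877+24266=227528,  q_11=6·3338+2391=22419
(x₁, y₁) = (227528, 22419);  227528² − 103·22419² = 1 ✓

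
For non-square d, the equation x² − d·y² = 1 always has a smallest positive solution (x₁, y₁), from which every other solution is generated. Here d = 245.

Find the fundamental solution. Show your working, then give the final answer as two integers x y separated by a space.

[15; 1,1,1,7,6,7,1,1,1,30] for √245; ℓ=10 ⇒ convergent index 9
a_0=15:  p_0=15·1+0=15,  q_0=15·0+1=1
a_1=1:  p_1=1·15+1=16,  q_1=1·1+0=1
…
a_3=1:  p_3=1·31+16=47,  q_3=1·2+1=3
a_4=7:  p_4=7·47+31=360,  q_4=7·3+2=23
a_5=6:  p_5=6·360+47=2207,  q_5=6·23+3=141
a_6=7:  p_6=7·2207+360=15809,  q_6=7·141+23=1010
a_7=1:  p_7=1·15809+2207=18016,  q_7=1·1010+141=1151
a_8=1:  p_8=1·18016+15809=33825,  q_8=1·1151+1010=2161
a_9=1:  p_9=1·33825+18016=51841,  q_9=1·2161+1151=3312
→ (51841, 3312).  Check: 51841²=2687489281, 245·3312²=2687489280, difference 1.

51841 3312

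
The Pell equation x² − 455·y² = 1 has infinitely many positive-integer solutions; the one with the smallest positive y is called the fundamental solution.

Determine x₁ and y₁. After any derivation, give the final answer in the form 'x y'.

64 3

[21; 3,42] for √455; ℓ=2 ⇒ convergent index 1
step 0: (21, 1)  from 21·(1,0) + (0,1)
step 1: (64, 3)  from 3·(21,1) + (1,0)
(x₁, y₁) = (64, 3);  64² − 455·3² = 1 ✓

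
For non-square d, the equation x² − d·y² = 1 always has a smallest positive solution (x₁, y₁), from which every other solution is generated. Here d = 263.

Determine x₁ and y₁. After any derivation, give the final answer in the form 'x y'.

139128 8579

√263 → a₀=16, period (4,1,1,1,1,15,1,1,1,1,4,32); ℓ=12 even so k=11
i=0: a=16 ⇒ p=16, q=1
i=1: a=4 ⇒ p=65, q=4
…
i=8: a=1 ⇒ p=12017, q=741
i=9: a=1 ⇒ p=18212, q=1123
i=10: a=1 ⇒ p=30229, q=1864
i=11: a=4 ⇒ p=139128, q=8579
fundamental: x₁=139128, y₁=8579  (since 19356600384 − 263·73599241 = 1)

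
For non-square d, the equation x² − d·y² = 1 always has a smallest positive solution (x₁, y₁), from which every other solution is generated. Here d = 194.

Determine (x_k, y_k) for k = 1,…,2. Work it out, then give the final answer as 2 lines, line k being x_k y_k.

195 14
76049 5460

√194 = [13; 1,12,1,26, …], period ℓ=4 (even) → k=3
a_0=13:  p_0=13·1+0=13,  q_0=13·0+1=1
…
a_2=12:  p_2=12·14+13=181,  q_2=12·1+1=13
a_3=1:  p_3=1·181+14=195,  q_3=1·13+1=14
→ (195, 14).  Check: 195²=38025, 194·14²=38024, difference 1.
n=2: (195,14)∘(195,14) = (195·195+194·14·14, 195·14+14·195) = (76049,5460)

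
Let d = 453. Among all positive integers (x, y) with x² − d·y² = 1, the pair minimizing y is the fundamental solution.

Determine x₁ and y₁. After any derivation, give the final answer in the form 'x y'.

1653751 77700

√453 = [21; 3,1,1,10,14,10,1,1,3,42, …], period ℓ=10 (even) → k=9
step 0: (21, 1)  from 21·(1,0) + (0,1)
step 1: (64, 3)  from 3·(21,1) + (1,0)
step 2: (85, 4)  from 1·(64,3) + (21,1)
…
step 4: (1575, 74)  from 10·(149,7) + (85,4)
…
step 6: (223565, 10504)  from 10·(22199,1043) + (1575,74)
…
step 8: (469329, 22051)  from 1·(245764,11547) + (223565,10504)
step 9: (1653751, 77700)  from 3·(469329,22051) + (245764,11547)
fundamental: x₁=1653751, y₁=77700  (since 2734892370001 − 453·6037290000 = 1)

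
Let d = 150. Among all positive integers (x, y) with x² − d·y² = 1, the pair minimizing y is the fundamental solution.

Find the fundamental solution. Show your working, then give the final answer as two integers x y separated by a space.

d=150: √d = [12; 4,24] (ℓ=2, even), read p_1/q_1
step 0: (12, 1)  from 12·(1,0) + (0,1)
step 1: (49, 4)  from 4·(12,1) + (1,0)
fundamental: x₁=49, y₁=4  (since 2401 − 150·16 = 1)

49 4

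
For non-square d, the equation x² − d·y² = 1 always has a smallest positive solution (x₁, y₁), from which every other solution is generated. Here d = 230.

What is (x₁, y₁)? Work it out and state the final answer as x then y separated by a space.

[15; 6,30] for √230; ℓ=2 ⇒ convergent index 1
i=0: a=15 ⇒ p=15, q=1
i=1: a=6 ⇒ p=91, q=6
(x₁, y₁) = (91, 6);  91² − 230·6² = 1 ✓

91 6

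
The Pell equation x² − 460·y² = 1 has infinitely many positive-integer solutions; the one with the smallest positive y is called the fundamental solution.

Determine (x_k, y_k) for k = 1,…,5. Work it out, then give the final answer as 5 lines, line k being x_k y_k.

d=460: √d = [21; 2,4,3,1,2,10,2,1,3,4,2,42] (ℓ=12, even), read p_11/q_11
i=0: a=21 ⇒ p=21, q=1
i=1: a=2 ⇒ p=43, q=2
i=2: a=4 ⇒ p=193, q=9
i=3: a=3 ⇒ p=622, q=29
i=4: a=1 ⇒ p=815, q=38
…
i=7: a=2 ⇒ p=48922, q=2281
i=8: a=1 ⇒ p=72257, q=3369
i=9: a=3 ⇒ p=265693, q=12388
i=10: a=4 ⇒ p=1135029, q=52921
i=11: a=2 ⇒ p=2535751, q=118230
(x₁, y₁) = (2535751, 118230);  2535751² − 460·118230² = 1 ✓
k=2:  x_2 = 2535751·2535751+460·118230·118230 = 12860066268001,  y_2 = 2535751·118230+118230·2535751 = 599603681460
k=3:  x_3 = 2535751·12860066268001+460·118230·599603681460 = 65219851798297071751,  y_3 = 2535751·599603681460+118230·12860066268001 = 3040891269731634690
k=4:  x_4 = 2535751·65219851798297071751+460·118230·3040891269731634690 = 330762608834754335913072001,  y_4 = 2535751·3040891269731634690+118230·65219851798297071751 = 15421886156225925189922920
k=5:  x_5 = 2535751·330762608834754335913072001+460·118230·15421886156225925189922920 = 1677463232230609064240018182143751,  y_5 = 2535751·15421886156225925189922920+118230·330762608834754335913072001 = 78212126485069051161274736991150

2535751 118230
12860066268001 599603681460
65219851798297071751 3040891269731634690
330762608834754335913072001 15421886156225925189922920
1677463232230609064240018182143751 78212126485069051161274736991150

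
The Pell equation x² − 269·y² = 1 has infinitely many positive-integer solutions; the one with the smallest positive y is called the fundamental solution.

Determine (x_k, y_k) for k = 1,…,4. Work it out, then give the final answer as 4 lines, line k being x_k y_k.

√269 = [16; 2,2,32, …], period ℓ=3 (odd) → k=5
a_0=16:  p_0=16·1+0=16,  q_0=16·0+1=1
…
a_2=2:  p_2=2·33+16=82,  q_2=2·2+1=5
a_3=32:  p_3=32·82+33=2657,  q_3=32·5+2=162
a_4=2:  p_4=2·2657+82=5396,  q_4=2·162+5=329
a_5=2:  p_5=2·5396+2657=13449,  q_5=2·329+162=820
fundamental: x₁=13449, y₁=820  (since 180875601 − 269·672400 = 1)
n=2: (13449,820)∘(13449,820) = (13449·13449+269·820·820, 13449·820+820·13449) = (361751201,22056360)
n=3: (361751201,22056360)∘(13449,820) = (13449·361751201+269·820·22056360, 13449·22056360+820·361751201) = (9730383791049,593271970460)
n=4: (9730383791049,593271970460)∘(13449,820) = (13449·9730383791049+269·820·593271970460, 13449·593271970460+820·9730383791049) = (261727862849884801,15957829439376720)

13449 820
361751201 22056360
9730383791049 593271970460
261727862849884801 15957829439376720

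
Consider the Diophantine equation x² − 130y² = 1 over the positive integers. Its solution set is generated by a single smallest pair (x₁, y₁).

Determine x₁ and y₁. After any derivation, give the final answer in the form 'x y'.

6499 570

√130 = [11; 2,2,22, …], period ℓ=3 (odd) → k=5
a_0=11:  p_0=11·1+0=11,  q_0=11·0+1=1
a_1=2:  p_1=2·11+1=23,  q_1=2·1+0=2
…
a_3=22:  p_3=22·57+23=1277,  q_3=22·5+2=112
a_4=2:  p_4=2·1277+57=2611,  q_4=2·112+5=229
a_5=2:  p_5=2·2611+1277=6499,  q_5=2·229+112=570
fundamental: x₁=6499, y₁=570  (since 42237001 − 130·324900 = 1)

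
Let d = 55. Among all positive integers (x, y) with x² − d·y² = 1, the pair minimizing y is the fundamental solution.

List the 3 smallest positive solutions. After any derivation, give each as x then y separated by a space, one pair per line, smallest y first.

d=55: √d = [7; 2,2,2,14] (ℓ=4, even), read p_3/q_3
k=0  a_k=7  p_k/q_k = 7/1
…
k=2  a_k=2  p_k/q_k = 37/5
k=3  a_k=2  p_k/q_k = 89/12
fundamental: x₁=89, y₁=12  (since 7921 − 55·144 = 1)
(89+12√55)^2 = 15841 + 2136√55
(89+12√55)^3 = 2819609 + 380196√55

89 12
15841 2136
2819609 380196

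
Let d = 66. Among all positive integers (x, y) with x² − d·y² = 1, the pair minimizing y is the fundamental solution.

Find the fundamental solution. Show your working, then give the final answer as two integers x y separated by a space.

65 8

√66 → a₀=8, period (8,16); ℓ=2 even so k=1
a_0=8:  p_0=8·1+0=8,  q_0=8·0+1=1
a_1=8:  p_1=8·8+1=65,  q_1=8·1+0=8
(x₁, y₁) = (65, 8);  65² − 66·8² = 1 ✓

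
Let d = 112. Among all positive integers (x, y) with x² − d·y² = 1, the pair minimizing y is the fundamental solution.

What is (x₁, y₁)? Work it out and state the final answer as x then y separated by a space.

√112 → a₀=10, period (1,1,2,1,1,20); ℓ=6 even so k=5
k=0  a_k=10  p_k/q_k = 10/1
k=1  a_k=1  p_k/q_k = 11/1
k=2  a_k=1  p_k/q_k = 21/2
k=3  a_k=2  p_k/q_k = 53/5
k=4  a_k=1  p_k/q_k = 74/7
k=5  a_k=1  p_k/q_k = 127/12
fundamental: x₁=127, y₁=12  (since 16129 − 112·144 = 1)

127 12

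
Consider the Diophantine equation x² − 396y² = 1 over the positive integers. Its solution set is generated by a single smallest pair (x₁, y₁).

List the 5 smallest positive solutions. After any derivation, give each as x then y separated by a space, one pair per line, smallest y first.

d=396: √d = [19; 1,8,1,38] (ℓ=4, even), read p_3/q_3
k=0  a_k=19  p_k/q_k = 19/1
…
k=2  a_k=8  p_k/q_k = 179/9
k=3  a_k=1  p_k/q_k = 199/10
→ (199, 10).  Check: 199²=39601, 396·10²=39600, difference 1.
(x_2, y_2) = (199·199 + 396·10·10, 199·10 + 10·199) = (79201, 3980)
(x_3, y_3) = (199·79201 + 396·10·3980, 199·3980 + 10·79201) = (31521799, 1584030)
(x_4, y_4) = (199·31521799 + 396·10·1584030, 199·1584030 + 10·31521799) = (12545596801, 630439960)
(x_5, y_5) = (199·12545596801 + 396·10·630439960, 199·630439960 + 10·12545596801) = (4993116004999, 250913520050)

199 10
79201 3980
31521799 1584030
12545596801 630439960
4993116004999 250913520050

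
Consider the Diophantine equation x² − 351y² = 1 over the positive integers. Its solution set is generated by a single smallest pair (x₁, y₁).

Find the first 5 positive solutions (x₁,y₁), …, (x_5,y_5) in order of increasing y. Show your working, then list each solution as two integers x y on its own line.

62425 3332
7793761249 416000200
973051091875225 51937624966668
121485428812828080001 6484412476672499600
15167455786308534696249625 809578897660623950093332

[18; 1,2,1,3,2,2,2,3,1,2,1,36] for √351; ℓ=12 ⇒ convergent index 11
k=0  a_k=18  p_k/q_k = 18/1
k=1  a_k=1  p_k/q_k = 19/1
…
k=3  a_k=1  p_k/q_k = 75/4
…
k=5  a_k=2  p_k/q_k = 637/34
k=6  a_k=2  p_k/q_k = 1555/83
…
k=10  a_k=2  p_k/q_k = 45882/2449
k=11  a_k=1  p_k/q_k = 62425/3332
→ (62425, 3332).  Check: 62425²=3896880625, 351·3332²=3896880624, difference 1.
(62425+3332√351)^2 = 7793761249 + 416000200√351
(62425+3332√351)^3 = 973051091875225 + 51937624966668√351
(62425+3332√351)^4 = 121485428812828080001 + 6484412476672499600√351
(62425+3332√351)^5 = 15167455786308534696249625 + 809578897660623950093332√351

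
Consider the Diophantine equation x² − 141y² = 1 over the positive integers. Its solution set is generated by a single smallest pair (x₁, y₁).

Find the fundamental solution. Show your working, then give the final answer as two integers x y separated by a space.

95 8

[11; 1,6,1,22] for √141; ℓ=4 ⇒ convergent index 3
k=0  a_k=11  p_k/q_k = 11/1
k=1  a_k=1  p_k/q_k = 12/1
k=2  a_k=6  p_k/q_k = 83/7
k=3  a_k=1  p_k/q_k = 95/8
(x₁, y₁) = (95, 8);  95² − 141·8² = 1 ✓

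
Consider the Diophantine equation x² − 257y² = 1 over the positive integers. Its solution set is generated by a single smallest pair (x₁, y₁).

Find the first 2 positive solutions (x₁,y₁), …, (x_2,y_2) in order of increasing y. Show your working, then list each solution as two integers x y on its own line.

513 32
526337 32832

√257 → a₀=16, period (32); ℓ=1 odd so k=1
step 0: (16, 1)  from 16·(1,0) + (0,1)
step 1: (513, 32)  from 32·(16,1) + (1,0)
(x₁, y₁) = (513, 32);  513² − 257·32² = 1 ✓
(513+32√257)^2 = 526337 + 32832√257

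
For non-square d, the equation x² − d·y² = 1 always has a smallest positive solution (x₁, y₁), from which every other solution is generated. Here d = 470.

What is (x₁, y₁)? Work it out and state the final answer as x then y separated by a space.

d=470: √d = [21; 1,2,8,2,1,42] (ℓ=6, even), read p_5/q_5
step 0: (21, 1)  from 21·(1,0) + (0,1)
…
step 4: (1149, 53)  from 2·(542,25) + (65,3)
step 5: (1691, 78)  from 1·(1149,53) + (542,25)
fundamental: x₁=1691, y₁=78  (since 2859481 − 470·6084 = 1)

1691 78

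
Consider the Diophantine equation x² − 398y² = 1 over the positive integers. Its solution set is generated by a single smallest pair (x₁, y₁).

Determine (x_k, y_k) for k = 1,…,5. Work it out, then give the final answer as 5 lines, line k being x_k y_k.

399 20
318401 15960
254083599 12736060
202758393601 10163359920
161800944009999 8110348480100

√398 → a₀=19, period (1,18,1,38); ℓ=4 even so k=3
step 0: (19, 1)  from 19·(1,0) + (0,1)
step 1: (20, 1)  from 1·(19,1) + (1,0)
step 2: (379, 19)  from 18·(20,1) + (19,1)
step 3: (399, 20)  from 1·(379,19) + (20,1)
→ (399, 20).  Check: 399²=159201, 398·20²=159200, difference 1.
k=2:  x_2 = 399·399+398·20·20 = 318401,  y_2 = 399·20+20·399 = 15960
k=3:  x_3 = 399·318401+398·20·15960 = 254083599,  y_3 = 399·15960+20·318401 = 12736060
k=4:  x_4 = 399·254083599+398·20·12736060 = 202758393601,  y_4 = 399·12736060+20·254083599 = 10163359920
k=5:  x_5 = 399·202758393601+398·20·10163359920 = 161800944009999,  y_5 = 399·10163359920+20·202758393601 = 8110348480100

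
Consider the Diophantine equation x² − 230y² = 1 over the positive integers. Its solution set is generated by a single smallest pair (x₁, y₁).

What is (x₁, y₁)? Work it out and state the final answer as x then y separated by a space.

√230 → a₀=15, period (6,30); ℓ=2 even so k=1
a_0=15:  p_0=15·1+0=15,  q_0=15·0+1=1
a_1=6:  p_1=6·15+1=91,  q_1=6·1+0=6
fundamental: x₁=91, y₁=6  (since 8281 − 230·36 = 1)

91 6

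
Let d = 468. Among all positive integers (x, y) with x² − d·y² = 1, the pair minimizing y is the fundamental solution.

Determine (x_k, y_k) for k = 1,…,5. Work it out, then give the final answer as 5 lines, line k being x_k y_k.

649 30
842401 38940
1093435849 50544090
1419278889601 65606189880
1842222905266249 85156783920150

√468 → a₀=21, period (1,1,1,2,1,1,1,42); ℓ=8 even so k=7
step 0: (21, 1)  from 21·(1,0) + (0,1)
step 1: (22, 1)  from 1·(21,1) + (1,0)
…
step 6: (411, 19)  from 1·(238,11) + (173,8)
step 7: (649, 30)  from 1·(411,19) + (238,11)
fundamental: x₁=649, y₁=30  (since 421201 − 468·900 = 1)
k=2:  x_2 = 649·649+468·30·30 = 842401,  y_2 = 649·30+30·649 = 38940
k=3:  x_3 = 649·842401+468·30·38940 = 1093435849,  y_3 = 649·38940+30·842401 = 50544090
k=4:  x_4 = 649·1093435849+468·30·50544090 = 1419278889601,  y_4 = 649·50544090+30·1093435849 = 65606189880
k=5:  x_5 = 649·1419278889601+468·30·65606189880 = 1842222905266249,  y_5 = 649·65606189880+30·1419278889601 = 85156783920150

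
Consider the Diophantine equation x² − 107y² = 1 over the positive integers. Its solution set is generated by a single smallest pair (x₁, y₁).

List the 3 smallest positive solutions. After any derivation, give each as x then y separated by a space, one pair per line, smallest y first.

962 93
1850887 178932
3561105626 344265075

√107 = [10; 2,1,9,1,2,20, …], period ℓ=6 (even) → k=5
a_0=10:  p_0=10·1+0=10,  q_0=10·0+1=1
a_1=2:  p_1=2·10+1=21,  q_1=2·1+0=2
…
a_4=1:  p_4=1·300+31=331,  q_4=1·29+3=32
a_5=2:  p_5=2·331+300=962,  q_5=2·32+29=93
fundamental: x₁=962, y₁=93  (since 925444 − 107·8649 = 1)
k=2:  x_2 = 962·962+107·93·93 = 1850887,  y_2 = 962·93+93·962 = 178932
k=3:  x_3 = 962·1850887+107·93·178932 = 3561105626,  y_3 = 962·178932+93·1850887 = 344265075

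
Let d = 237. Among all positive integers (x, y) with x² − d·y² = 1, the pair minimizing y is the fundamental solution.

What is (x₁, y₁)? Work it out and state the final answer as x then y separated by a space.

228151 14820

√237 → a₀=15, period (2,1,1,7,10,7,1,1,2,30); ℓ=10 even so k=9
i=0: a=15 ⇒ p=15, q=1
…
i=4: a=7 ⇒ p=585, q=38
i=5: a=10 ⇒ p=5927, q=385
i=6: a=7 ⇒ p=42074, q=2733
…
i=8: a=1 ⇒ p=90075, q=5851
i=9: a=2 ⇒ p=228151, q=14820
(x₁, y₁) = (228151, 14820);  228151² − 237·14820² = 1 ✓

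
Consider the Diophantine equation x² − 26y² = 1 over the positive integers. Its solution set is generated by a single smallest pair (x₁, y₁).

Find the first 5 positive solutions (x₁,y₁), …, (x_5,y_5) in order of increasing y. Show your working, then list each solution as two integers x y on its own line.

51 10
5201 1020
530451 104030
54100801 10610040
5517751251 1082120050

[5; 10] for √26; ℓ=1 ⇒ convergent index 1
k=0  a_k=5  p_k/q_k = 5/1
k=1  a_k=10  p_k/q_k = 51/10
fundamental: x₁=51, y₁=10  (since 2601 − 26·100 = 1)
k=2:  x_2 = 51·51+26·10·10 = 5201,  y_2 = 51·10+10·51 = 1020
k=3:  x_3 = 51·5201+26·10·1020 = 530451,  y_3 = 51·1020+10·5201 = 104030
k=4:  x_4 = 51·530451+26·10·104030 = 54100801,  y_4 = 51·104030+10·530451 = 10610040
k=5:  x_5 = 51·54100801+26·10·10610040 = 5517751251,  y_5 = 51·10610040+10·54100801 = 1082120050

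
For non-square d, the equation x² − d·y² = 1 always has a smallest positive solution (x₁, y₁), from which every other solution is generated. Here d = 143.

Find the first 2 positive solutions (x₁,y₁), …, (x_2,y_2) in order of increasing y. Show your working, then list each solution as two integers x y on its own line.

12 1
287 24

√143 = [11; 1,22, …], period ℓ=2 (even) → k=1
a_0=11:  p_0=11·1+0=11,  q_0=11·0+1=1
a_1=1:  p_1=1·11+1=12,  q_1=1·1+0=1
(x₁, y₁) = (12, 1);  12² − 143·1² = 1 ✓
(12+1√143)^2 = 287 + 24√143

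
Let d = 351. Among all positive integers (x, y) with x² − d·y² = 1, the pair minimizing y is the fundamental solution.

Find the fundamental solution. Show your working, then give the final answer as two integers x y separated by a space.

d=351: √d = [18; 1,2,1,3,2,2,2,3,1,2,1,36] (ℓ=12, even), read p_11/q_11
k=0  a_k=18  p_k/q_k = 18/1
k=1  a_k=1  p_k/q_k = 19/1
…
k=3  a_k=1  p_k/q_k = 75/4
k=4  a_k=3  p_k/q_k = 281/15
k=5  a_k=2  p_k/q_k = 637/34
k=6  a_k=2  p_k/q_k = 1555/83
…
k=8  a_k=3  p_k/q_k = 12796/683
k=9  a_k=1  p_k/q_k = 16543/883
k=10  a_k=2  p_k/q_k = 45882/2449
k=11  a_k=1  p_k/q_k = 62425/3332
(x₁, y₁) = (62425, 3332);  62425² − 351·3332² = 1 ✓

62425 3332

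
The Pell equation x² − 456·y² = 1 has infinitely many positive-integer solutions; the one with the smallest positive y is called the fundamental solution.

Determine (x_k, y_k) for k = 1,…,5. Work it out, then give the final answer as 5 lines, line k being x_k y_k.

√456 → a₀=21, period (2,1,4,1,2,42); ℓ=6 even so k=5
step 0: (21, 1)  from 21·(1,0) + (0,1)
…
step 2: (64, 3)  from 1·(43,2) + (21,1)
step 3: (299, 14)  from 4·(64,3) + (43,2)
step 4: (363, 17)  from 1·(299,14) + (64,3)
step 5: (1025, 48)  from 2·(363,17) + (299,14)
→ (1025, 48).  Check: 1025²=1050625, 456·48²=1050624, difference 1.
(x_2, y_2) = (1025·1025 + 456·48·48, 1025·48 + 48·1025) = (2101249, 98400)
(x_3, y_3) = (1025·2101249 + 456·48·98400, 1025·98400 + 48·2101249) = (4307559425, 201719952)
(x_4, y_4) = (1025·4307559425 + 456·48·201719952, 1025·201719952 + 48·4307559425) = (8830494720001, 413525803200)
(x_5, y_5) = (1025·8830494720001 + 456·48·413525803200, 1025·413525803200 + 48·8830494720001) = (18102509868442625, 847727694840048)

1025 48
2101249 98400
4307559425 201719952
8830494720001 413525803200
18102509868442625 847727694840048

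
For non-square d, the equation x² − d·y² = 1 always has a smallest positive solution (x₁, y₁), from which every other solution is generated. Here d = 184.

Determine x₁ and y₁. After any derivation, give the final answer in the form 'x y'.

24335 1794

√184 = [13; 1,1,3,2,1,2,1,2,3,1,1,26, …], period ℓ=12 (even) → k=11
a_0=13:  p_0=13·1+0=13,  q_0=13·0+1=1
a_1=1:  p_1=1·13+1=14,  q_1=1·1+0=1
…
a_3=3:  p_3=3·27+14=95,  q_3=3·2+1=7
a_4=2:  p_4=2·95+27=217,  q_4=2·7+2=16
a_5=1:  p_5=1·217+95=312,  q_5=1·16+7=23
a_6=2:  p_6=2·312+217=841,  q_6=2·23+16=62
a_7=1:  p_7=1·841+312=1153,  q_7=1·62+23=85
…
a_9=3:  p_9=3·3147+1153=10594,  q_9=3·232+85=781
a_10=1:  p_10=1·10594+3147=13741,  q_10=1·781+232=1013
a_11=1:  p_11=1·13741+10594=24335,  q_11=1·1013+781=1794
→ (24335, 1794).  Check: 24335²=592192225, 184·1794²=592192224, difference 1.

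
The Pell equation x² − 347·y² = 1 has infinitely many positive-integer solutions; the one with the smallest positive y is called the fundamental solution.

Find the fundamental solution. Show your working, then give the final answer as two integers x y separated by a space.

641602 34443

√347 → a₀=18, period (1,1,1,2,4,…,1,1,36); ℓ=14 even so k=13
step 0: (18, 1)  from 18·(1,0) + (0,1)
step 1: (19, 1)  from 1·(18,1) + (1,0)
…
step 4: (149, 8)  from 2·(56,3) + (37,2)
step 5: (652, 35)  from 4·(149,8) + (56,3)
…
step 7: (14269, 766)  from 17·(801,43) + (652,35)
…
step 9: (74549, 4002)  from 4·(15070,809) + (14269,766)
step 10: (164168, 8813)  from 2·(74549,4002) + (15070,809)
step 11: (238717, 12815)  from 1·(164168,8813) + (74549,4002)
step 12: (402885, 21628)  from 1·(238717,12815) + (164168,8813)
step 13: (641602, 34443)  from 1·(402885,21628) + (238717,12815)
(x₁, y₁) = (641602, 34443);  641602² − 347·34443² = 1 ✓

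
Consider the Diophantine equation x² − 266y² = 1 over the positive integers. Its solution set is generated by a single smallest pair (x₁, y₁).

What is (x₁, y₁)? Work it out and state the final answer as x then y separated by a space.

685 42

√266 → a₀=16, period (3,4,3,32); ℓ=4 even so k=3
k=0  a_k=16  p_k/q_k = 16/1
k=1  a_k=3  p_k/q_k = 49/3
k=2  a_k=4  p_k/q_k = 212/13
k=3  a_k=3  p_k/q_k = 685/42
→ (685, 42).  Check: 685²=469225, 266·42²=469224, difference 1.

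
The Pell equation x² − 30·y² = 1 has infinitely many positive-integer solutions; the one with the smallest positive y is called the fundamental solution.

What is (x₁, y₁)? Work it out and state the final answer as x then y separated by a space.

[5; 2,10] for √30; ℓ=2 ⇒ convergent index 1
step 0: (5, 1)  from 5·(1,0) + (0,1)
step 1: (11, 2)  from 2·(5,1) + (1,0)
→ (11, 2).  Check: 11²=121, 30·2²=120, difference 1.

11 2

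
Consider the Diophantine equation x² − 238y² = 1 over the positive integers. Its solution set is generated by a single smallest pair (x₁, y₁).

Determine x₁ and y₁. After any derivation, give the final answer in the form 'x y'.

[15; 2,2,1,14,1,2,2,30] for √238; ℓ=8 ⇒ convergent index 7
k=0  a_k=15  p_k/q_k = 15/1
k=1  a_k=2  p_k/q_k = 31/2
k=2  a_k=2  p_k/q_k = 77/5
…
k=6  a_k=2  p_k/q_k = 4983/323
k=7  a_k=2  p_k/q_k = 11663/756
(x₁, y₁) = (11663, 756);  11663² − 238·756² = 1 ✓

11663 756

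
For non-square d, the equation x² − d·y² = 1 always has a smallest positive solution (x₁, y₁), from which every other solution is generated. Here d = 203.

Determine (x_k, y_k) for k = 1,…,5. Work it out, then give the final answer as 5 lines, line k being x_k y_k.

57 4
6497 456
740601 51980
84422017 5925264
9623369337 675428116

d=203: √d = [14; 4,28] (ℓ=2, even), read p_1/q_1
a_0=14:  p_0=14·1+0=14,  q_0=14·0+1=1
a_1=4:  p_1=4·14+1=57,  q_1=4·1+0=4
fundamental: x₁=57, y₁=4  (since 3249 − 203·16 = 1)
(x_2, y_2) = (57·57 + 203·4·4, 57·4 + 4·57) = (6497, 456)
(x_3, y_3) = (57·6497 + 203·4·456, 57·456 + 4·6497) = (740601, 51980)
(x_4, y_4) = (57·740601 + 203·4·51980, 57·51980 + 4·740601) = (84422017, 5925264)
(x_5, y_5) = (57·84422017 + 203·4·5925264, 57·5925264 + 4·84422017) = (9623369337, 675428116)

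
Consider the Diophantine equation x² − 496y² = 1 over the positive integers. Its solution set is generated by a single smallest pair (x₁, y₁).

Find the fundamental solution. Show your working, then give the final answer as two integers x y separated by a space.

√496 → a₀=22, period (3,1,2,4,1,…,1,3,44); ℓ=16 even so k=15
k=0  a_k=22  p_k/q_k = 22/1
k=1  a_k=3  p_k/q_k = 67/3
…
k=3  a_k=2  p_k/q_k = 245/11
…
k=6  a_k=1  p_k/q_k = 2383/107
k=7  a_k=2  p_k/q_k = 6080/273
k=8  a_k=2  p_k/q_k = 14543/653
k=9  a_k=2  p_k/q_k = 35166/1579
k=10  a_k=1  p_k/q_k = 49709/2232
k=11  a_k=1  p_k/q_k = 84875/3811
k=12  a_k=4  p_k/q_k = 389209/17476
k=13  a_k=2  p_k/q_k = 863293/38763
k=14  a_k=1  p_k/q_k = 1252502/56239
k=15  a_k=3  p_k/q_k = 4620799/207480
→ (4620799, 207480).  Check: 4620799²=21351783398401, 496·207480²=21351783398400, difference 1.

4620799 207480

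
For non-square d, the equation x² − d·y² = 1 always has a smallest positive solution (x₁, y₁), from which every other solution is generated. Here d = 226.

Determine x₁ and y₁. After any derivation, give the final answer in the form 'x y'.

451 30

√226 → a₀=15, period (30); ℓ=1 odd so k=1
k=0  a_k=15  p_k/q_k = 15/1
k=1  a_k=30  p_k/q_k = 451/30
(x₁, y₁) = (451, 30);  451² − 226·30² = 1 ✓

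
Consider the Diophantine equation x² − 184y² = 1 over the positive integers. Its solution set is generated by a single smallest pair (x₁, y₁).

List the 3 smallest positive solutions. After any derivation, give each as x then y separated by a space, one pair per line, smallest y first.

[13; 1,1,3,2,1,2,1,2,3,1,1,26] for √184; ℓ=12 ⇒ convergent index 11
a_0=13:  p_0=13·1+0=13,  q_0=13·0+1=1
…
a_4=2:  p_4=2·95+27=217,  q_4=2·7+2=16
…
a_7=1:  p_7=1·841+312=1153,  q_7=1·62+23=85
a_8=2:  p_8=2·1153+841=3147,  q_8=2·85+62=232
a_9=3:  p_9=3·3147+1153=10594,  q_9=3·232+85=781
a_10=1:  p_10=1·10594+3147=13741,  q_10=1·781+232=1013
a_11=1:  p_11=1·13741+10594=24335,  q_11=1·1013+781=1794
(x₁, y₁) = (24335, 1794);  24335² − 184·1794² = 1 ✓
(x_2, y_2) = (24335·24335 + 184·1794·1794, 24335·1794 + 1794·24335) = (1184384449, 87313980)
(x_3, y_3) = (24335·1184384449 + 184·1794·87313980, 24335·87313980 + 1794·1184384449) = (57643991108495, 4249571404806)

24335 1794
1184384449 87313980
57643991108495 4249571404806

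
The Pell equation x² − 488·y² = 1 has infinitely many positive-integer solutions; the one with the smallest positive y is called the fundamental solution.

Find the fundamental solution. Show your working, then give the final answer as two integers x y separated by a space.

243 11

√488 → a₀=22, period (11,44); ℓ=2 even so k=1
i=0: a=22 ⇒ p=22, q=1
i=1: a=11 ⇒ p=243, q=11
→ (243, 11).  Check: 243²=59049, 488·11²=59048, difference 1.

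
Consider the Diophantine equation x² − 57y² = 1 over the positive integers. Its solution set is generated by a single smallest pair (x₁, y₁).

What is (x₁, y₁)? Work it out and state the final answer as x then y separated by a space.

151 20

d=57: √d = [7; 1,1,4,1,1,14] (ℓ=6, even), read p_5/q_5
step 0: (7, 1)  from 7·(1,0) + (0,1)
…
step 4: (83, 11)  from 1·(68,9) + (15,2)
step 5: (151, 20)  from 1·(83,11) + (68,9)
(x₁, y₁) = (151, 20);  151² − 57·20² = 1 ✓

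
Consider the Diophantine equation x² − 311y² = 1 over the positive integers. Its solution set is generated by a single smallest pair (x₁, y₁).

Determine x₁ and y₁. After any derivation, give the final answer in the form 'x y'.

d=311: √d = [17; 1,1,1,2,1,…,1,1,34] (ℓ=16, even), read p_15/q_15
step 0: (17, 1)  from 17·(1,0) + (0,1)
…
step 2: (35, 2)  from 1·(18,1) + (17,1)
step 3: (53, 3)  from 1·(35,2) + (18,1)
step 4: (141, 8)  from 2·(53,3) + (35,2)
step 5: (194, 11)  from 1·(141,8) + (53,3)
…
step 10: (1376656, 78063)  from 6·(217583,12338) + (71158,4035)
…
step 13: (6159373, 349266)  from 1·(4565134,258865) + (1594239,90401)
step 14: (10724507, 608131)  from 1·(6159373,349266) + (4565134,258865)
step 15: (16883880, 957397)  from 1·(10724507,608131) + (6159373,349266)
→ (16883880, 957397).  Check: 16883880²=285065403854400, 311·957397²=285065403854399, difference 1.

16883880 957397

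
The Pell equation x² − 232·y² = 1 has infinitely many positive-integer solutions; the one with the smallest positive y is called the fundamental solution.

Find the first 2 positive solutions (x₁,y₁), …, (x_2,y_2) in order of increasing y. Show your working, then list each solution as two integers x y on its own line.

√232 = [15; 4,3,7,3,4,30, …], period ℓ=6 (even) → k=5
i=0: a=15 ⇒ p=15, q=1
i=1: a=4 ⇒ p=61, q=4
i=2: a=3 ⇒ p=198, q=13
i=3: a=7 ⇒ p=1447, q=95
i=4: a=3 ⇒ p=4539, q=298
i=5: a=4 ⇒ p=19603, q=1287
(x₁, y₁) = (19603, 1287);  19603² − 232·1287² = 1 ✓
k=2:  x_2 = 19603·19603+232·1287·1287 = 768555217,  y_2 = 19603·1287+1287·19603 = 50458122

19603 1287
768555217 50458122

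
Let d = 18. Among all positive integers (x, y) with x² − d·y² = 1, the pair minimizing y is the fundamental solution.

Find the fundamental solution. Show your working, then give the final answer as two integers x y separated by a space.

d=18: √d = [4; 4,8] (ℓ=2, even), read p_1/q_1
a_0=4:  p_0=4·1+0=4,  q_0=4·0+1=1
a_1=4:  p_1=4·4+1=17,  q_1=4·1+0=4
(x₁, y₁) = (17, 4);  17² − 18·4² = 1 ✓

17 4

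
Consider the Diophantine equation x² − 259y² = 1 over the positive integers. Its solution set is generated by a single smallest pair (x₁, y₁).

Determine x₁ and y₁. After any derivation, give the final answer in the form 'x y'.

[16; 10,1,2,3,4,3,2,1,10,32] for √259; ℓ=10 ⇒ convergent index 9
step 0: (16, 1)  from 16·(1,0) + (0,1)
step 1: (161, 10)  from 10·(16,1) + (1,0)
…
step 3: (515, 32)  from 2·(177,11) + (161,10)
step 4: (1722, 107)  from 3·(515,32) + (177,11)
…
step 6: (23931, 1487)  from 3·(7403,460) + (1722,107)
step 7: (55265, 3434)  from 2·(23931,1487) + (7403,460)
step 8: (79196, 4921)  from 1·(55265,3434) + (23931,1487)
step 9: (847225, 52644)  from 10·(79196,4921) + (55265,3434)
fundamental: x₁=847225, y₁=52644  (since 717790200625 − 259·2771390736 = 1)

847225 52644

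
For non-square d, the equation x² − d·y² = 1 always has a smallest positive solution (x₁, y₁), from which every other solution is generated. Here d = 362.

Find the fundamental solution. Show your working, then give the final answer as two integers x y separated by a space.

723 38

[19; 38] for √362; ℓ=1 ⇒ convergent index 1
i=0: a=19 ⇒ p=19, q=1
i=1: a=38 ⇒ p=723, q=38
→ (723, 38).  Check: 723²=522729, 362·38²=522728, difference 1.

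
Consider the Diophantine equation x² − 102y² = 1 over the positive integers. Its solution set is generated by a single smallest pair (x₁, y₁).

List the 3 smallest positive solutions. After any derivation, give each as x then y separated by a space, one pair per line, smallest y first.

√102 = [10; 10,20, …], period ℓ=2 (even) → k=1
k=0  a_k=10  p_k/q_k = 10/1
k=1  a_k=10  p_k/q_k = 101/10
fundamental: x₁=101, y₁=10  (since 10201 − 102·100 = 1)
(x_2, y_2) = (101·101 + 102·10·10, 101·10 + 10·101) = (20401, 2020)
(x_3, y_3) = (101·20401 + 102·10·2020, 101·2020 + 10·20401) = (4120901, 408030)

101 10
20401 2020
4120901 408030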